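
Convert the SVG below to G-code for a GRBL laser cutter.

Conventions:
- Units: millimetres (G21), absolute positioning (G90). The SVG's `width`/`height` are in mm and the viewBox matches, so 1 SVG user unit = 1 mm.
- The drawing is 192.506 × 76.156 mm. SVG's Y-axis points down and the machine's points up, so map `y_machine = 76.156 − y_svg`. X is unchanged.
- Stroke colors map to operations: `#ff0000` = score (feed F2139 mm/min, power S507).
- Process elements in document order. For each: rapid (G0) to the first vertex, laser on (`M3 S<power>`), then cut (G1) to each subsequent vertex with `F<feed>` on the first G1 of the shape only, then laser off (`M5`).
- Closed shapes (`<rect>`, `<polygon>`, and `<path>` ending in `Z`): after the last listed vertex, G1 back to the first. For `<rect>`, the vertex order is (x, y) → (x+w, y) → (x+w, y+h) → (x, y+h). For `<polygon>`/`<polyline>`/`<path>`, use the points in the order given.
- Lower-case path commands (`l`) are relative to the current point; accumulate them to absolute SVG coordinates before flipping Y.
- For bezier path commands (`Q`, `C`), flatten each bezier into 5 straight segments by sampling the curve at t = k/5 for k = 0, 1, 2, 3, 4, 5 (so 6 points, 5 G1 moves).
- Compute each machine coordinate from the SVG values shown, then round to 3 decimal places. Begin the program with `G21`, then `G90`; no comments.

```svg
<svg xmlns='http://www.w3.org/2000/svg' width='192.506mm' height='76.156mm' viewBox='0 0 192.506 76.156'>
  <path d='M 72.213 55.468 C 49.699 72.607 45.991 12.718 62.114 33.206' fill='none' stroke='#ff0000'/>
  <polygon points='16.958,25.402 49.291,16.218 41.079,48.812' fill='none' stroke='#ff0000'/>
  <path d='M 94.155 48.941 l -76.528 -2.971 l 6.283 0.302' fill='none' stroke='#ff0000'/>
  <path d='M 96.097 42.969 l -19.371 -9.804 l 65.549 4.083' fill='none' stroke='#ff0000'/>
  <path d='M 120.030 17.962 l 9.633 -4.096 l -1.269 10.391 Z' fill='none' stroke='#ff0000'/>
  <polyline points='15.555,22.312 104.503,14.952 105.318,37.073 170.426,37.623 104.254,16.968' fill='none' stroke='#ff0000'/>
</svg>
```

G21
G90
G0 X72.213 Y20.688
M3 S507
G1 X60.970 Y18.389 F2139
G1 X54.289 Y27.021
G1 X52.220 Y39.029
G1 X54.812 Y46.857
G1 X62.114 Y42.950
M5
G0 X16.958 Y50.754
M3 S507
G1 X49.291 Y59.938 F2139
G1 X41.079 Y27.344
G1 X16.958 Y50.754
M5
G0 X94.155 Y27.215
M3 S507
G1 X17.627 Y30.186 F2139
G1 X23.910 Y29.884
M5
G0 X96.097 Y33.187
M3 S507
G1 X76.726 Y42.991 F2139
G1 X142.275 Y38.908
M5
G0 X120.030 Y58.194
M3 S507
G1 X129.663 Y62.290 F2139
G1 X128.394 Y51.899
G1 X120.030 Y58.194
M5
G0 X15.555 Y53.844
M3 S507
G1 X104.503 Y61.204 F2139
G1 X105.318 Y39.083
G1 X170.426 Y38.533
G1 X104.254 Y59.188
M5

Since the viewBox matches the mm dimensions, user units are millimetres directly. The only transform is the Y-flip y_m = 76.156 − y_svg.

Shape 1 is a cubic bezier drawn with `<path>`. Its stroke #ff0000 means score at S507, F2139. After flipping Y the toolpath is (72.213,20.688) → (60.970,18.389) → (54.289,27.021) → (52.220,39.029) → (54.812,46.857) → (62.114,42.950).

Shape 2 is a regular polygon drawn with `<polygon>`. Its stroke #ff0000 means score at S507, F2139. After flipping Y the toolpath is (16.958,50.754) → (49.291,59.938) → (41.079,27.344) → (16.958,50.754), returning to the start.

Shape 3 is a open polyline drawn with `<path>`. Its stroke #ff0000 means score at S507, F2139. After flipping Y the toolpath is (94.155,27.215) → (17.627,30.186) → (23.910,29.884).

Shape 4 is a open polyline drawn with `<path>`. Its stroke #ff0000 means score at S507, F2139. After flipping Y the toolpath is (96.097,33.187) → (76.726,42.991) → (142.275,38.908).

Shape 5 is a regular polygon drawn with `<path>`. Its stroke #ff0000 means score at S507, F2139. After flipping Y the toolpath is (120.030,58.194) → (129.663,62.290) → (128.394,51.899) → (120.030,58.194), returning to the start.

Shape 6 is a open polyline drawn with `<polyline>`. Its stroke #ff0000 means score at S507, F2139. After flipping Y the toolpath is (15.555,53.844) → (104.503,61.204) → (105.318,39.083) → (170.426,38.533) → (104.254,59.188).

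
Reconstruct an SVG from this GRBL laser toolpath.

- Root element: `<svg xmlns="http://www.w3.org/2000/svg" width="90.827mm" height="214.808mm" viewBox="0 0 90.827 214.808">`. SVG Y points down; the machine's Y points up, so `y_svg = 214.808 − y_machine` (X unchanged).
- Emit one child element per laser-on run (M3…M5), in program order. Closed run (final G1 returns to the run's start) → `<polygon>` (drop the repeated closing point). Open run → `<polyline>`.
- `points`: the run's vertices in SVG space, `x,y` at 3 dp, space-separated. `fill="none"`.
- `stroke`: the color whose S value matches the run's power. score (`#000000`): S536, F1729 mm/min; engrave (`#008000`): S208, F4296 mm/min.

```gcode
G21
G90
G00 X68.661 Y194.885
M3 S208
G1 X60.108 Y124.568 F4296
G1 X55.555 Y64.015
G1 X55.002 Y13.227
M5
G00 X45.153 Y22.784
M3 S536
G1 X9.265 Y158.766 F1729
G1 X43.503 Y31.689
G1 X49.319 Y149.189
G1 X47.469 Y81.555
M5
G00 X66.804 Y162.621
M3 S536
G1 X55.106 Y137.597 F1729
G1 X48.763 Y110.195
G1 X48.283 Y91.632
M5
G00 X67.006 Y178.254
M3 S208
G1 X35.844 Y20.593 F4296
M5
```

y_svg = 214.808 − y_m.

[1] S208→`#008000` (engrave); open run; points: 68.661,19.923 60.108,90.240 55.555,150.793 55.002,201.581

[2] S536→`#000000` (score); open run; points: 45.153,192.024 9.265,56.042 43.503,183.119 49.319,65.619 47.469,133.253

[3] S536→`#000000` (score); open run; points: 66.804,52.187 55.106,77.211 48.763,104.613 48.283,123.176

[4] S208→`#008000` (engrave); open run; points: 67.006,36.554 35.844,194.215

<svg xmlns="http://www.w3.org/2000/svg" width="90.827mm" height="214.808mm" viewBox="0 0 90.827 214.808">
  <polyline points="68.661,19.923 60.108,90.240 55.555,150.793 55.002,201.581" fill="none" stroke="#008000"/>
  <polyline points="45.153,192.024 9.265,56.042 43.503,183.119 49.319,65.619 47.469,133.253" fill="none" stroke="#000000"/>
  <polyline points="66.804,52.187 55.106,77.211 48.763,104.613 48.283,123.176" fill="none" stroke="#000000"/>
  <polyline points="67.006,36.554 35.844,194.215" fill="none" stroke="#008000"/>
</svg>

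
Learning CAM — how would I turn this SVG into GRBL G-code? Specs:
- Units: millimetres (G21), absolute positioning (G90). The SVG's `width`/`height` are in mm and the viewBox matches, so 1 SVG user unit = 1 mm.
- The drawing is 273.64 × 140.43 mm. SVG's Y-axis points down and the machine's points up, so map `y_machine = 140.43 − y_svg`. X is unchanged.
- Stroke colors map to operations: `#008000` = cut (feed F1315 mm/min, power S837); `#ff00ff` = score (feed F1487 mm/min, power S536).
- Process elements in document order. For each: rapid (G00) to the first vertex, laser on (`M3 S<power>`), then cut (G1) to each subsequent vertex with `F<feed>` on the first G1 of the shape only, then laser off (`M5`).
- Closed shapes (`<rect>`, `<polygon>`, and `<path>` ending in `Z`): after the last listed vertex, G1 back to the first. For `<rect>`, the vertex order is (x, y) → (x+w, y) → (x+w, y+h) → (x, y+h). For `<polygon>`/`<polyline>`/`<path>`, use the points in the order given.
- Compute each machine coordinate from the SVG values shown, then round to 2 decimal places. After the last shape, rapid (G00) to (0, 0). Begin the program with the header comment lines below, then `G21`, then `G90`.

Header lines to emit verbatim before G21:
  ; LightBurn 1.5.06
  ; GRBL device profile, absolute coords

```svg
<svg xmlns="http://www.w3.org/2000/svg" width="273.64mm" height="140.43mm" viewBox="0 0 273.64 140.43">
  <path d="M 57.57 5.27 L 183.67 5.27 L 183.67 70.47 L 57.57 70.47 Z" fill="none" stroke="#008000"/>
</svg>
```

; LightBurn 1.5.06
; GRBL device profile, absolute coords
G21
G90
G00 X57.57 Y135.16
M3 S837
G1 X183.67 Y135.16 F1315
G1 X183.67 Y69.96
G1 X57.57 Y69.96
G1 X57.57 Y135.16
M5
G00 X0.00 Y0.00

1 u = 1 mm; y_m = 140.43 − y.

[1] `<path>` rectangle, #008000→cut S837 F1315: (57.57,135.16) → (183.67,135.16) → (183.67,69.96) → (57.57,69.96) → (57.57,135.16) (closed)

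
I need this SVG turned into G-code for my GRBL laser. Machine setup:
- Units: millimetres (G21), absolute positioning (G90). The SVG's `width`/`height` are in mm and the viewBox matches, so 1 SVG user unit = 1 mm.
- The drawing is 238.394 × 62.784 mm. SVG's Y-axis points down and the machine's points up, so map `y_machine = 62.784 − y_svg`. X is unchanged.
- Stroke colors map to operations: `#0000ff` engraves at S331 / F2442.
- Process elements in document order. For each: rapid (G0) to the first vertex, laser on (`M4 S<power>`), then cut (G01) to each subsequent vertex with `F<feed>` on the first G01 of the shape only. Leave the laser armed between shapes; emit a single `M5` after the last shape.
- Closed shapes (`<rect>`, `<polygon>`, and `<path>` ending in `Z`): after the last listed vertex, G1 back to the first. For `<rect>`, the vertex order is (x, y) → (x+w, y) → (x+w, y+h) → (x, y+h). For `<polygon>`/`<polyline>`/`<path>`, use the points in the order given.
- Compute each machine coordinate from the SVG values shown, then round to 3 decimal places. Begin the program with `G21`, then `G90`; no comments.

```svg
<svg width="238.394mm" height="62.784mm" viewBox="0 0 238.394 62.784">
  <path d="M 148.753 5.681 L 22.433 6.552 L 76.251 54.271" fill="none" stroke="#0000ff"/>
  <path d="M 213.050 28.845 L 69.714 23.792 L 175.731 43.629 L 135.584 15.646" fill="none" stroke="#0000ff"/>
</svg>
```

Since the viewBox matches the mm dimensions, user units are millimetres directly. The only transform is the Y-flip y_m = 62.784 − y_svg.

Shape 1 is a open polyline drawn with `<path>`. Its stroke #0000ff means engrave at S331, F2442. After flipping Y the toolpath is (148.753,57.103) → (22.433,56.232) → (76.251,8.513).

Shape 2 is a open polyline drawn with `<path>`. Its stroke #0000ff means engrave at S331, F2442. After flipping Y the toolpath is (213.050,33.939) → (69.714,38.992) → (175.731,19.155) → (135.584,47.138).

G21
G90
G0 X148.753 Y57.103
M4 S331
G01 X22.433 Y56.232 F2442
G01 X76.251 Y8.513
G0 X213.050 Y33.939
M4 S331
G01 X69.714 Y38.992 F2442
G01 X175.731 Y19.155
G01 X135.584 Y47.138
M5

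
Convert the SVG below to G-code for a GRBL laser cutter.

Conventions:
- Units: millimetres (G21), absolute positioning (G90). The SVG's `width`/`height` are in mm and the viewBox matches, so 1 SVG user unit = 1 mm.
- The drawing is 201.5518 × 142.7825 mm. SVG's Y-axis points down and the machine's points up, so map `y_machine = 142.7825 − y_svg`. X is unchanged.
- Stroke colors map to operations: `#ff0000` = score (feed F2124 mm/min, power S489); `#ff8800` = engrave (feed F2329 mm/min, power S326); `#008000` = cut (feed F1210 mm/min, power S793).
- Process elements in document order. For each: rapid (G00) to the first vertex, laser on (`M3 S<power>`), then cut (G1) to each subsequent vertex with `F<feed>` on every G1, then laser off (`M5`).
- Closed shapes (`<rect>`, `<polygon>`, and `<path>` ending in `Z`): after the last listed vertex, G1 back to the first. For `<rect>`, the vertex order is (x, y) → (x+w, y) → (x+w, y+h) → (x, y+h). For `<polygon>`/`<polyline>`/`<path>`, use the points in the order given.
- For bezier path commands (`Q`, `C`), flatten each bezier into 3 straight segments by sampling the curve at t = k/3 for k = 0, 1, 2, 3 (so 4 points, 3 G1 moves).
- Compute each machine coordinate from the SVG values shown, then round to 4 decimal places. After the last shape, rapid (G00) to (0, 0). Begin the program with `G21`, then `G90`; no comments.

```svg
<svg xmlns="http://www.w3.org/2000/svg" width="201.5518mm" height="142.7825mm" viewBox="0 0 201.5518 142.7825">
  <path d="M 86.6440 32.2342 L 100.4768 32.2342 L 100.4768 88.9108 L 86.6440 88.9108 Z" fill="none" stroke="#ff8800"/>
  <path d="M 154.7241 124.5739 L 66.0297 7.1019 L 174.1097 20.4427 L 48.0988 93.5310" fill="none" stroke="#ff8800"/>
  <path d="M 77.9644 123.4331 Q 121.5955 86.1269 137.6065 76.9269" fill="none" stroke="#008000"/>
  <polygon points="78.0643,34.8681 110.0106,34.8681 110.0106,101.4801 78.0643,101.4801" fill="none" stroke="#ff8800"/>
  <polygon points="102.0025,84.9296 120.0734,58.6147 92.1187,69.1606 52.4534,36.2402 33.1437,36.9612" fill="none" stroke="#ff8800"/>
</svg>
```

G21
G90
G00 X86.6440 Y110.5483
M3 S326
G1 X100.4768 Y110.5483 F2329
G1 X100.4768 Y53.8717 F2329
G1 X86.6440 Y53.8717 F2329
G1 X86.6440 Y110.5483 F2329
M5
G00 X154.7241 Y18.2086
M3 S326
G1 X66.0297 Y135.6806 F2329
G1 X174.1097 Y122.3398 F2329
G1 X48.0988 Y49.2515 F2329
M5
G00 X77.9644 Y19.3494
M3 S793
G1 X103.9829 Y41.0973 F1210
G1 X123.8636 Y56.5994 F1210
G1 X137.6065 Y65.8556 F1210
M5
G00 X78.0643 Y107.9144
M3 S326
G1 X110.0106 Y107.9144 F2329
G1 X110.0106 Y41.3024 F2329
G1 X78.0643 Y41.3024 F2329
G1 X78.0643 Y107.9144 F2329
M5
G00 X102.0025 Y57.8529
M3 S326
G1 X120.0734 Y84.1678 F2329
G1 X92.1187 Y73.6219 F2329
G1 X52.4534 Y106.5423 F2329
G1 X33.1437 Y105.8213 F2329
G1 X102.0025 Y57.8529 F2329
M5
G00 X0.0000 Y0.0000

1 u = 1 mm; y_m = 142.7825 − y.

[1] `<path>` rectangle, #ff8800→engrave S326 F2329: (86.6440,110.5483) → (100.4768,110.5483) → (100.4768,53.8717) → (86.6440,53.8717) → (86.6440,110.5483) (closed)

[2] `<path>` open polyline, #ff8800→engrave S326 F2329: (154.7241,18.2086) → (66.0297,135.6806) → (174.1097,122.3398) → (48.0988,49.2515)

[3] `<path>` quadratic bezier, #008000→cut S793 F1210: (77.9644,19.3494) → (103.9829,41.0973) → (123.8636,56.5994) → (137.6065,65.8556)

[4] `<polygon>` rectangle, #ff8800→engrave S326 F2329: (78.0643,107.9144) → (110.0106,107.9144) → (110.0106,41.3024) → (78.0643,41.3024) → (78.0643,107.9144) (closed)

[5] `<polygon>` closed polygon, #ff8800→engrave S326 F2329: (102.0025,57.8529) → (120.0734,84.1678) → (92.1187,73.6219) → (52.4534,106.5423) → (33.1437,105.8213) → (102.0025,57.8529) (closed)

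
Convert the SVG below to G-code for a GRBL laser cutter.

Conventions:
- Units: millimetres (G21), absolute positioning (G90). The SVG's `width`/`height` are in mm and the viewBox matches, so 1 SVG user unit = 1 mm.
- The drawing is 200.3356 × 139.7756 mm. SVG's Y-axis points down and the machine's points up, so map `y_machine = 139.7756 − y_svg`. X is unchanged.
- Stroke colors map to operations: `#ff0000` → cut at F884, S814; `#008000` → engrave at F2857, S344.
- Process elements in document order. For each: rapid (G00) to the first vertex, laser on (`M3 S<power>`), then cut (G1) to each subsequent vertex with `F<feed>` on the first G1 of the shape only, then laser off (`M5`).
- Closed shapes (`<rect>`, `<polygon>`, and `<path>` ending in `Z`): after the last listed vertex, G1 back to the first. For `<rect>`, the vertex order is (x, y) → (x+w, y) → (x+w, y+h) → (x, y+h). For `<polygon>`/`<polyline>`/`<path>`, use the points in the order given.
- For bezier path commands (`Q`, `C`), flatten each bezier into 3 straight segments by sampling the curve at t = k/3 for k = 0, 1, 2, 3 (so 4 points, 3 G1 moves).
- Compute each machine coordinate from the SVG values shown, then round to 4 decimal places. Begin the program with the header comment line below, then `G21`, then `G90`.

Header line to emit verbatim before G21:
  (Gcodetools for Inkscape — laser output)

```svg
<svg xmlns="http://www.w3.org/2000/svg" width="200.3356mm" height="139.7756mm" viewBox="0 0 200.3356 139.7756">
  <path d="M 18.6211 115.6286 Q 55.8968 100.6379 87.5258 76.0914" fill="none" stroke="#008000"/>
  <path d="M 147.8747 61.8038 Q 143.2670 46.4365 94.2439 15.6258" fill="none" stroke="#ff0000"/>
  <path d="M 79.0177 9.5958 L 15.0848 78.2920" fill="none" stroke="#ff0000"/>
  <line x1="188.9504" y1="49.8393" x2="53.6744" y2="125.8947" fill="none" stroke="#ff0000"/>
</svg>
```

(Gcodetools for Inkscape — laser output)
G21
G90
G00 X18.6211 Y24.1470
M3 S344
G1 X42.8442 Y35.2026 F2857
G1 X65.8124 Y48.3816
G1 X87.5258 Y63.6842
M5
G00 X147.8747 Y77.9718
M3 S814
G1 X139.8679 Y89.9326 F884
G1 X121.9909 Y105.3253
G1 X94.2439 Y124.1498
M5
G00 X79.0177 Y130.1798
M3 S814
G1 X15.0848 Y61.4836 F884
M5
G00 X188.9504 Y89.9363
M3 S814
G1 X53.6744 Y13.8809 F884
M5

viewBox `0 0 200.3356 139.7756` with mm width/height → 1 unit = 1 mm. Flip: y_m = 139.7756 − y_svg.

**Shape 1** — `<path>` quadratic bezier, stroke `#008000` → engrave (S344, F2857). Control points (SVG): P0=(18.6211,115.6286), P1=(55.8968,100.6379), P2=(87.5258,76.0914); sampled at t=k/3. Machine vertices: (18.6211,24.1470) → (42.8442,35.2026) → (65.8124,48.3816) → (87.5258,63.6842). Open path.

**Shape 2** — `<path>` quadratic bezier, stroke `#ff0000` → cut (S814, F884). Control points (SVG): P0=(147.8747,61.8038), P1=(143.2670,46.4365), P2=(94.2439,15.6258); sampled at t=k/3. Machine vertices: (147.8747,77.9718) → (139.8679,89.9326) → (121.9909,105.3253) → (94.2439,124.1498). Open path.

**Shape 3** — `<path>` line segment, stroke `#ff0000` → cut (S814, F884). Machine vertices: (79.0177,130.1798) → (15.0848,61.4836). Open path.

**Shape 4** — `<line>` line segment, stroke `#ff0000` → cut (S814, F884). Machine vertices: (188.9504,89.9363) → (53.6744,13.8809). Open path.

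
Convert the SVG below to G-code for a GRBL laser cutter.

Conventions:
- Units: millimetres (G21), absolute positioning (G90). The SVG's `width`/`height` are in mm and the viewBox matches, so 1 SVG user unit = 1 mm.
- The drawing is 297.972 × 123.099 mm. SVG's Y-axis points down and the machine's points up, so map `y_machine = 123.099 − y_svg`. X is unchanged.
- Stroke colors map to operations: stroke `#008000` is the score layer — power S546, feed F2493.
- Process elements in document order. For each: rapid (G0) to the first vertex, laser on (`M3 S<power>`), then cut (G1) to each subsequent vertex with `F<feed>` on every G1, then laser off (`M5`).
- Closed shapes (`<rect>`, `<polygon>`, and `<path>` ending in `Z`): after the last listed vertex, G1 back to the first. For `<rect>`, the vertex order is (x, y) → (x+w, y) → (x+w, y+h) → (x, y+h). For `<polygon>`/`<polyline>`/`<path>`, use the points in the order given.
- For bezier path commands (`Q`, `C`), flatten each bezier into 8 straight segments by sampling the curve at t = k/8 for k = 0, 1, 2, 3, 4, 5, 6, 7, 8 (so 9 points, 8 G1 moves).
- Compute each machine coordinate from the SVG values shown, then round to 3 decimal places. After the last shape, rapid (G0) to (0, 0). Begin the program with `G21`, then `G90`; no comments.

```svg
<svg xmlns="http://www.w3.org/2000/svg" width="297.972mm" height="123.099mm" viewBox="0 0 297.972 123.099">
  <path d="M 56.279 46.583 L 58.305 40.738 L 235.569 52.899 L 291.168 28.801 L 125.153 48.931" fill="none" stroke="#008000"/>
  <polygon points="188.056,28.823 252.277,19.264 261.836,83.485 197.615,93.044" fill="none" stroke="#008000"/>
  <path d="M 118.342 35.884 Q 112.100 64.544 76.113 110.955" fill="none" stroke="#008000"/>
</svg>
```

G21
G90
G0 X56.279 Y76.516
M3 S546
G1 X58.305 Y82.361 F2493
G1 X235.569 Y70.200 F2493
G1 X291.168 Y94.298 F2493
G1 X125.153 Y74.168 F2493
M5
G0 X188.056 Y94.276
M3 S546
G1 X252.277 Y103.835 F2493
G1 X261.836 Y39.614 F2493
G1 X197.615 Y30.055 F2493
G1 X188.056 Y94.276 F2493
M5
G0 X118.342 Y87.215
M3 S546
G1 X116.317 Y79.773 F2493
G1 X113.362 Y71.776 F2493
G1 X109.478 Y63.224 F2493
G1 X104.664 Y54.117 F2493
G1 X98.920 Y44.456 F2493
G1 X92.247 Y34.240 F2493
G1 X84.645 Y23.469 F2493
G1 X76.113 Y12.144 F2493
M5
G0 X0.000 Y0.000

Since the viewBox matches the mm dimensions, user units are millimetres directly. The only transform is the Y-flip y_m = 123.099 − y_svg.

Shape 1 is a open polyline drawn with `<path>`. Its stroke #008000 means score at S546, F2493. After flipping Y the toolpath is (56.279,76.516) → (58.305,82.361) → (235.569,70.200) → (291.168,94.298) → (125.153,74.168).

Shape 2 is a regular polygon drawn with `<polygon>`. Its stroke #008000 means score at S546, F2493. After flipping Y the toolpath is (188.056,94.276) → (252.277,103.835) → (261.836,39.614) → (197.615,30.055) → (188.056,94.276), returning to the start.

Shape 3 is a quadratic bezier drawn with `<path>`. Its stroke #008000 means score at S546, F2493. After flipping Y the toolpath is (118.342,87.215) → (116.317,79.773) → (113.362,71.776) → (109.478,63.224) → (104.664,54.117) → (98.920,44.456) → (92.247,34.240) → (84.645,23.469) → (76.113,12.144).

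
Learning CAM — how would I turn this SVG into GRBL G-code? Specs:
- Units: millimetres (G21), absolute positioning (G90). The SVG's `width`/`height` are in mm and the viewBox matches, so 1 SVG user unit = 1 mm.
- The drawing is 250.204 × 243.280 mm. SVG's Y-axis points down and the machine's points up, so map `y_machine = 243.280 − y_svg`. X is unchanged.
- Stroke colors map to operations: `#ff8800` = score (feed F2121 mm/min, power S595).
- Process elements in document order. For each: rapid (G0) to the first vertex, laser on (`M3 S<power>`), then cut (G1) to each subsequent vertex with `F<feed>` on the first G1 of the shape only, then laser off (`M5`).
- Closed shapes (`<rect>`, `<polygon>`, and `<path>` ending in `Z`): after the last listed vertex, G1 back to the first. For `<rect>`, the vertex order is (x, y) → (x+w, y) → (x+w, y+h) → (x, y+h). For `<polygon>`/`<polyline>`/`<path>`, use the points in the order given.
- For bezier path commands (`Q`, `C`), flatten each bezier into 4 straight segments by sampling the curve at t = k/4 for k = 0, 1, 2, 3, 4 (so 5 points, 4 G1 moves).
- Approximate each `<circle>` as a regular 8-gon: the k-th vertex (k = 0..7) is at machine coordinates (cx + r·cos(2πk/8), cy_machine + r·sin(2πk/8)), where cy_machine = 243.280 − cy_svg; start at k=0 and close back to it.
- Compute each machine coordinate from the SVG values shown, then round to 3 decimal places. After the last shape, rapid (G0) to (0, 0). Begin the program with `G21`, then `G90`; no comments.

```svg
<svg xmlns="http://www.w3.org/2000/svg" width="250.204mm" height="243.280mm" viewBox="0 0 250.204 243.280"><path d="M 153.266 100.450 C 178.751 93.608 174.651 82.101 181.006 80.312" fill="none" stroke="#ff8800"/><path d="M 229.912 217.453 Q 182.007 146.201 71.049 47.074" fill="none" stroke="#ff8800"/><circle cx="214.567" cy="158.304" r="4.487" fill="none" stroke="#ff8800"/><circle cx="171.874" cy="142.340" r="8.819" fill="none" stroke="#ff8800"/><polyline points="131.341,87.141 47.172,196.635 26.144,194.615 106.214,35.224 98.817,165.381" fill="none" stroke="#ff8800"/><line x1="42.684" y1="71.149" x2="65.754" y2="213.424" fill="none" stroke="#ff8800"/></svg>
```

Since the viewBox matches the mm dimensions, user units are millimetres directly. The only transform is the Y-flip y_m = 243.280 − y_svg.

Shape 1 is a cubic bezier drawn with `<path>`. Its stroke #ff8800 means score at S595, F2121. After flipping Y the toolpath is (153.266,142.830) → (167.458,148.611) → (174.310,154.794) → (177.574,160.029) → (181.006,162.968).

Shape 2 is a quadratic bezier drawn with `<path>`. Its stroke #ff8800 means score at S595, F2121. After flipping Y the toolpath is (229.912,25.827) → (202.019,63.195) → (166.244,104.048) → (122.587,148.385) → (71.049,196.206).

Shape 3 is a circle drawn with `<circle>`. Its stroke #ff8800 means score at S595, F2121. After flipping Y the toolpath is (219.054,84.976) → (217.740,88.149) → (214.567,89.463) → (211.394,88.149) → (210.080,84.976) → (211.394,81.803) → (214.567,80.489) → (217.740,81.803) → (219.054,84.976), returning to the start.

Shape 4 is a circle drawn with `<circle>`. Its stroke #ff8800 means score at S595, F2121. After flipping Y the toolpath is (180.693,100.940) → (178.110,107.176) → (171.874,109.759) → (165.638,107.176) → (163.055,100.940) → (165.638,94.704) → (171.874,92.121) → (178.110,94.704) → (180.693,100.940), returning to the start.

Shape 5 is a open polyline drawn with `<polyline>`. Its stroke #ff8800 means score at S595, F2121. After flipping Y the toolpath is (131.341,156.139) → (47.172,46.645) → (26.144,48.665) → (106.214,208.056) → (98.817,77.899).

Shape 6 is a line segment drawn with `<line>`. Its stroke #ff8800 means score at S595, F2121. After flipping Y the toolpath is (42.684,172.131) → (65.754,29.856).

G21
G90
G0 X153.266 Y142.830
M3 S595
G1 X167.458 Y148.611 F2121
G1 X174.310 Y154.794
G1 X177.574 Y160.029
G1 X181.006 Y162.968
M5
G0 X229.912 Y25.827
M3 S595
G1 X202.019 Y63.195 F2121
G1 X166.244 Y104.048
G1 X122.587 Y148.385
G1 X71.049 Y196.206
M5
G0 X219.054 Y84.976
M3 S595
G1 X217.740 Y88.149 F2121
G1 X214.567 Y89.463
G1 X211.394 Y88.149
G1 X210.080 Y84.976
G1 X211.394 Y81.803
G1 X214.567 Y80.489
G1 X217.740 Y81.803
G1 X219.054 Y84.976
M5
G0 X180.693 Y100.940
M3 S595
G1 X178.110 Y107.176 F2121
G1 X171.874 Y109.759
G1 X165.638 Y107.176
G1 X163.055 Y100.940
G1 X165.638 Y94.704
G1 X171.874 Y92.121
G1 X178.110 Y94.704
G1 X180.693 Y100.940
M5
G0 X131.341 Y156.139
M3 S595
G1 X47.172 Y46.645 F2121
G1 X26.144 Y48.665
G1 X106.214 Y208.056
G1 X98.817 Y77.899
M5
G0 X42.684 Y172.131
M3 S595
G1 X65.754 Y29.856 F2121
M5
G0 X0.000 Y0.000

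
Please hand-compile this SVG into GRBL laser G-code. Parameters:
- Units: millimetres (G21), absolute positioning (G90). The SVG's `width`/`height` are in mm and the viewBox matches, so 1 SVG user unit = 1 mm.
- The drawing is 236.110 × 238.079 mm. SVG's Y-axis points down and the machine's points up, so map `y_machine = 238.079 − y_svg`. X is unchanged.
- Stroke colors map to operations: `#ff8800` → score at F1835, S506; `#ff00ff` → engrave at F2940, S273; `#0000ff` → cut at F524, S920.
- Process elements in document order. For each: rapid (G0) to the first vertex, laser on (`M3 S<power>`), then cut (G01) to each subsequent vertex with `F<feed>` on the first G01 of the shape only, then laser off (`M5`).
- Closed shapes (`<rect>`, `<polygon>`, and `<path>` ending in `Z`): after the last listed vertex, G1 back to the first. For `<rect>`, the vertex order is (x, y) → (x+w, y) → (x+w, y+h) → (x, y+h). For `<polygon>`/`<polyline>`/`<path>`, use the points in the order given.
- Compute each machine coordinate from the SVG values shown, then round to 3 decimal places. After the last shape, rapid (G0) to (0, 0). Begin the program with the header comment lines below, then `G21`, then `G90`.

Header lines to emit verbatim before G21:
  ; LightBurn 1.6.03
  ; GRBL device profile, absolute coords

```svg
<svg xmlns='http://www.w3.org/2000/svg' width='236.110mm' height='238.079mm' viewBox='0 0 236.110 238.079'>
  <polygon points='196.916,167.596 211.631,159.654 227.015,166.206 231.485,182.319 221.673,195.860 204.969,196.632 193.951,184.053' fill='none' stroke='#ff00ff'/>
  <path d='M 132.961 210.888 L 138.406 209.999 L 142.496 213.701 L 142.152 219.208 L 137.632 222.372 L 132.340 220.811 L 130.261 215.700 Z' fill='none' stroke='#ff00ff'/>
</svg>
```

; LightBurn 1.6.03
; GRBL device profile, absolute coords
G21
G90
G0 X196.916 Y70.483
M3 S273
G01 X211.631 Y78.425 F2940
G01 X227.015 Y71.873
G01 X231.485 Y55.760
G01 X221.673 Y42.219
G01 X204.969 Y41.447
G01 X193.951 Y54.026
G01 X196.916 Y70.483
M5
G0 X132.961 Y27.191
M3 S273
G01 X138.406 Y28.080 F2940
G01 X142.496 Y24.378
G01 X142.152 Y18.871
G01 X137.632 Y15.707
G01 X132.340 Y17.268
G01 X130.261 Y22.379
G01 X132.961 Y27.191
M5
G0 X0.000 Y0.000

Since the viewBox matches the mm dimensions, user units are millimetres directly. The only transform is the Y-flip y_m = 238.079 − y_svg.

Shape 1 is a regular polygon drawn with `<polygon>`. Its stroke #ff00ff means engrave at S273, F2940. After flipping Y the toolpath is (196.916,70.483) → (211.631,78.425) → (227.015,71.873) → (231.485,55.760) → (221.673,42.219) → (204.969,41.447) → (193.951,54.026) → (196.916,70.483), returning to the start.

Shape 2 is a regular polygon drawn with `<path>`. Its stroke #ff00ff means engrave at S273, F2940. After flipping Y the toolpath is (132.961,27.191) → (138.406,28.080) → (142.496,24.378) → (142.152,18.871) → (137.632,15.707) → (132.340,17.268) → (130.261,22.379) → (132.961,27.191), returning to the start.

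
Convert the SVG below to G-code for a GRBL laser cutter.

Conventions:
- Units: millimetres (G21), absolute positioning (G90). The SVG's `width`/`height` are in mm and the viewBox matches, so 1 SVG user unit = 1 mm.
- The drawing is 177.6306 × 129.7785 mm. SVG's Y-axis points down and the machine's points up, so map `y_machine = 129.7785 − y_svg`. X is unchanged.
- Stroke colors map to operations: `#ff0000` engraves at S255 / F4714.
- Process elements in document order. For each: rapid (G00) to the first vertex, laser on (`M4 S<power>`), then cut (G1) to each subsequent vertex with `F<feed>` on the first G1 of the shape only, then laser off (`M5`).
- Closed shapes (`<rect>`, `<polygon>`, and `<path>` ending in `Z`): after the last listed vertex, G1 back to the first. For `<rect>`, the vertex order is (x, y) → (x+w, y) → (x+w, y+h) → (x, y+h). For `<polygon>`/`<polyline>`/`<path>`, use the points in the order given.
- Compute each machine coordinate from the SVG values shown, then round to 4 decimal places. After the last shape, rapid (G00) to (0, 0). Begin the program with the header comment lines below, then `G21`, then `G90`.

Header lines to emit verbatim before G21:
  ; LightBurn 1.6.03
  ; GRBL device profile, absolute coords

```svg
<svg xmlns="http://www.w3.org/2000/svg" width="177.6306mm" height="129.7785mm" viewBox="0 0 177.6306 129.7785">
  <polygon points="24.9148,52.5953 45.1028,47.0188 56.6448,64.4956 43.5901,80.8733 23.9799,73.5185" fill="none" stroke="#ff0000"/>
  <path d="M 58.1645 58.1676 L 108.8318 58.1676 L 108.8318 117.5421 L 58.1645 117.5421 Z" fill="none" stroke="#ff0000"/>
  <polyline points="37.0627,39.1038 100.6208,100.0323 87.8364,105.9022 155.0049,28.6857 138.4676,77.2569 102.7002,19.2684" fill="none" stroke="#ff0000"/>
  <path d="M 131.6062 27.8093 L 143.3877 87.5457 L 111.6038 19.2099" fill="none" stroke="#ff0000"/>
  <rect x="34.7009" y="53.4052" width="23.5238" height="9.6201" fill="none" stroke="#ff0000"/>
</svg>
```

; LightBurn 1.6.03
; GRBL device profile, absolute coords
G21
G90
G00 X24.9148 Y77.1832
M4 S255
G1 X45.1028 Y82.7597 F4714
G1 X56.6448 Y65.2829
G1 X43.5901 Y48.9052
G1 X23.9799 Y56.2600
G1 X24.9148 Y77.1832
M5
G00 X58.1645 Y71.6109
M4 S255
G1 X108.8318 Y71.6109 F4714
G1 X108.8318 Y12.2364
G1 X58.1645 Y12.2364
G1 X58.1645 Y71.6109
M5
G00 X37.0627 Y90.6747
M4 S255
G1 X100.6208 Y29.7462 F4714
G1 X87.8364 Y23.8763
G1 X155.0049 Y101.0928
G1 X138.4676 Y52.5216
G1 X102.7002 Y110.5101
M5
G00 X131.6062 Y101.9692
M4 S255
G1 X143.3877 Y42.2328 F4714
G1 X111.6038 Y110.5686
M5
G00 X34.7009 Y76.3733
M4 S255
G1 X58.2247 Y76.3733 F4714
G1 X58.2247 Y66.7532
G1 X34.7009 Y66.7532
G1 X34.7009 Y76.3733
M5
G00 X0.0000 Y0.0000

Since the viewBox matches the mm dimensions, user units are millimetres directly. The only transform is the Y-flip y_m = 129.7785 − y_svg.

Shape 1 is a regular polygon drawn with `<polygon>`. Its stroke #ff0000 means engrave at S255, F4714. After flipping Y the toolpath is (24.9148,77.1832) → (45.1028,82.7597) → (56.6448,65.2829) → (43.5901,48.9052) → (23.9799,56.2600) → (24.9148,77.1832), returning to the start.

Shape 2 is a rectangle drawn with `<path>`. Its stroke #ff0000 means engrave at S255, F4714. After flipping Y the toolpath is (58.1645,71.6109) → (108.8318,71.6109) → (108.8318,12.2364) → (58.1645,12.2364) → (58.1645,71.6109), returning to the start.

Shape 3 is a open polyline drawn with `<polyline>`. Its stroke #ff0000 means engrave at S255, F4714. After flipping Y the toolpath is (37.0627,90.6747) → (100.6208,29.7462) → (87.8364,23.8763) → (155.0049,101.0928) → (138.4676,52.5216) → (102.7002,110.5101).

Shape 4 is a open polyline drawn with `<path>`. Its stroke #ff0000 means engrave at S255, F4714. After flipping Y the toolpath is (131.6062,101.9692) → (143.3877,42.2328) → (111.6038,110.5686).

Shape 5 is a rectangle drawn with `<rect>`. Its stroke #ff0000 means engrave at S255, F4714. After flipping Y the toolpath is (34.7009,76.3733) → (58.2247,76.3733) → (58.2247,66.7532) → (34.7009,66.7532) → (34.7009,76.3733), returning to the start.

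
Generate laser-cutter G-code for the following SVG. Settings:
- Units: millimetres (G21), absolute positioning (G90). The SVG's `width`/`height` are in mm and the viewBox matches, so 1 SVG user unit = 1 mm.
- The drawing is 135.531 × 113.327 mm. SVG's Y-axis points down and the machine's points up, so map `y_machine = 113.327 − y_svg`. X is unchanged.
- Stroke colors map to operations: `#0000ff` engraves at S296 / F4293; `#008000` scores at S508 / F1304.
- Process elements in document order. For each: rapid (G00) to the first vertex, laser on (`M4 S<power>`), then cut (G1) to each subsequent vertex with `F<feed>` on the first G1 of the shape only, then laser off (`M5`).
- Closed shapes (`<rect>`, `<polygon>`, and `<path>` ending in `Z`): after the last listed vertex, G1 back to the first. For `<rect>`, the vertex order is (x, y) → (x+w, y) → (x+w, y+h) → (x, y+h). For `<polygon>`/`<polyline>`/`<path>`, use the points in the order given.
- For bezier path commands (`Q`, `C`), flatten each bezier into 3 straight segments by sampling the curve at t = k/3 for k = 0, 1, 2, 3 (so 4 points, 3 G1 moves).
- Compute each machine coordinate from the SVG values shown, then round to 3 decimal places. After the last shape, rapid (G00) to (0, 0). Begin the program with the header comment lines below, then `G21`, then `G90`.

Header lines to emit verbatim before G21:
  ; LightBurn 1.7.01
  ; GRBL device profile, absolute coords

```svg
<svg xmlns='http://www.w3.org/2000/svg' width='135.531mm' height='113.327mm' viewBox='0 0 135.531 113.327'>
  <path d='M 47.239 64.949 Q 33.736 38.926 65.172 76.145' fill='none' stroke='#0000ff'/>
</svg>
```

Since the viewBox matches the mm dimensions, user units are millimetres directly. The only transform is the Y-flip y_m = 113.327 − y_svg.

Shape 1 is a quadratic bezier drawn with `<path>`. Its stroke #0000ff means engrave at S296, F4293. After flipping Y the toolpath is (47.239,48.378) → (43.230,58.700) → (49.208,54.968) → (65.172,37.182).

; LightBurn 1.7.01
; GRBL device profile, absolute coords
G21
G90
G00 X47.239 Y48.378
M4 S296
G1 X43.230 Y58.700 F4293
G1 X49.208 Y54.968
G1 X65.172 Y37.182
M5
G00 X0.000 Y0.000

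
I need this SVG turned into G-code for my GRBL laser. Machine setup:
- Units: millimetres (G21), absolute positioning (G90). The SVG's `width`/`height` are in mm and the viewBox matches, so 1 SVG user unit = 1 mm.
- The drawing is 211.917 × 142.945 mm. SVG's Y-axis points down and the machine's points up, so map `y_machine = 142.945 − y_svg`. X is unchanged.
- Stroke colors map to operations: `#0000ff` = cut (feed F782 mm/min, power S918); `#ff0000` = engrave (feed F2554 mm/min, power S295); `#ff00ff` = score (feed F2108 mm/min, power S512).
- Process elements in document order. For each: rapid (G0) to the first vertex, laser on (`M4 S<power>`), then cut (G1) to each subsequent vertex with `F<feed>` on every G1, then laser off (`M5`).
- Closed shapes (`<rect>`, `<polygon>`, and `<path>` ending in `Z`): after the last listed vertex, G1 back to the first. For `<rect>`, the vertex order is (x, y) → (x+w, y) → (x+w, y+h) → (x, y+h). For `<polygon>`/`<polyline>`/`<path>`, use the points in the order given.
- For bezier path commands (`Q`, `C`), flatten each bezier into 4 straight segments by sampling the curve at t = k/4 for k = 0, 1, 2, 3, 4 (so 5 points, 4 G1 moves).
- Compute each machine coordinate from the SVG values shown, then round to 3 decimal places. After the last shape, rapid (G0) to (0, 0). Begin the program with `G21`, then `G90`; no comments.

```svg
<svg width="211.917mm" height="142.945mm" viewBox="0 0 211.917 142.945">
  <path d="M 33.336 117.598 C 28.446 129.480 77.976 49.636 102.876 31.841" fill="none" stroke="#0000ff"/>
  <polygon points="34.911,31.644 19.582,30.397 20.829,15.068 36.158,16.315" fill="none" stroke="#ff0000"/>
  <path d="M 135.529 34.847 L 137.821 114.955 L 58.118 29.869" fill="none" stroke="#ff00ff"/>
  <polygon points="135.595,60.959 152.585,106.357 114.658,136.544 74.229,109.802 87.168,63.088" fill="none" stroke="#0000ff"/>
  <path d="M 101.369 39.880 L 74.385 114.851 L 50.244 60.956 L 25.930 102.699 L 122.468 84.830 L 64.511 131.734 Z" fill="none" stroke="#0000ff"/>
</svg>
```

Since the viewBox matches the mm dimensions, user units are millimetres directly. The only transform is the Y-flip y_m = 142.945 − y_svg.

Shape 1 is a cubic bezier drawn with `<path>`. Its stroke #0000ff means cut at S918, F782. After flipping Y the toolpath is (33.336,25.347) → (38.637,31.231) → (56.935,57.097) → (80.818,88.526) → (102.876,111.104).

Shape 2 is a regular polygon drawn with `<polygon>`. Its stroke #ff0000 means engrave at S295, F2554. After flipping Y the toolpath is (34.911,111.301) → (19.582,112.548) → (20.829,127.877) → (36.158,126.630) → (34.911,111.301), returning to the start.

Shape 3 is a open polyline drawn with `<path>`. Its stroke #ff00ff means score at S512, F2108. After flipping Y the toolpath is (135.529,108.098) → (137.821,27.990) → (58.118,113.076).

Shape 4 is a regular polygon drawn with `<polygon>`. Its stroke #0000ff means cut at S918, F782. After flipping Y the toolpath is (135.595,81.986) → (152.585,36.588) → (114.658,6.401) → (74.229,33.143) → (87.168,79.857) → (135.595,81.986), returning to the start.

Shape 5 is a closed polygon drawn with `<path>`. Its stroke #0000ff means cut at S918, F782. After flipping Y the toolpath is (101.369,103.065) → (74.385,28.094) → (50.244,81.989) → (25.930,40.246) → (122.468,58.115) → (64.511,11.211) → (101.369,103.065), returning to the start.

G21
G90
G0 X33.336 Y25.347
M4 S918
G1 X38.637 Y31.231 F782
G1 X56.935 Y57.097 F782
G1 X80.818 Y88.526 F782
G1 X102.876 Y111.104 F782
M5
G0 X34.911 Y111.301
M4 S295
G1 X19.582 Y112.548 F2554
G1 X20.829 Y127.877 F2554
G1 X36.158 Y126.630 F2554
G1 X34.911 Y111.301 F2554
M5
G0 X135.529 Y108.098
M4 S512
G1 X137.821 Y27.990 F2108
G1 X58.118 Y113.076 F2108
M5
G0 X135.595 Y81.986
M4 S918
G1 X152.585 Y36.588 F782
G1 X114.658 Y6.401 F782
G1 X74.229 Y33.143 F782
G1 X87.168 Y79.857 F782
G1 X135.595 Y81.986 F782
M5
G0 X101.369 Y103.065
M4 S918
G1 X74.385 Y28.094 F782
G1 X50.244 Y81.989 F782
G1 X25.930 Y40.246 F782
G1 X122.468 Y58.115 F782
G1 X64.511 Y11.211 F782
G1 X101.369 Y103.065 F782
M5
G0 X0.000 Y0.000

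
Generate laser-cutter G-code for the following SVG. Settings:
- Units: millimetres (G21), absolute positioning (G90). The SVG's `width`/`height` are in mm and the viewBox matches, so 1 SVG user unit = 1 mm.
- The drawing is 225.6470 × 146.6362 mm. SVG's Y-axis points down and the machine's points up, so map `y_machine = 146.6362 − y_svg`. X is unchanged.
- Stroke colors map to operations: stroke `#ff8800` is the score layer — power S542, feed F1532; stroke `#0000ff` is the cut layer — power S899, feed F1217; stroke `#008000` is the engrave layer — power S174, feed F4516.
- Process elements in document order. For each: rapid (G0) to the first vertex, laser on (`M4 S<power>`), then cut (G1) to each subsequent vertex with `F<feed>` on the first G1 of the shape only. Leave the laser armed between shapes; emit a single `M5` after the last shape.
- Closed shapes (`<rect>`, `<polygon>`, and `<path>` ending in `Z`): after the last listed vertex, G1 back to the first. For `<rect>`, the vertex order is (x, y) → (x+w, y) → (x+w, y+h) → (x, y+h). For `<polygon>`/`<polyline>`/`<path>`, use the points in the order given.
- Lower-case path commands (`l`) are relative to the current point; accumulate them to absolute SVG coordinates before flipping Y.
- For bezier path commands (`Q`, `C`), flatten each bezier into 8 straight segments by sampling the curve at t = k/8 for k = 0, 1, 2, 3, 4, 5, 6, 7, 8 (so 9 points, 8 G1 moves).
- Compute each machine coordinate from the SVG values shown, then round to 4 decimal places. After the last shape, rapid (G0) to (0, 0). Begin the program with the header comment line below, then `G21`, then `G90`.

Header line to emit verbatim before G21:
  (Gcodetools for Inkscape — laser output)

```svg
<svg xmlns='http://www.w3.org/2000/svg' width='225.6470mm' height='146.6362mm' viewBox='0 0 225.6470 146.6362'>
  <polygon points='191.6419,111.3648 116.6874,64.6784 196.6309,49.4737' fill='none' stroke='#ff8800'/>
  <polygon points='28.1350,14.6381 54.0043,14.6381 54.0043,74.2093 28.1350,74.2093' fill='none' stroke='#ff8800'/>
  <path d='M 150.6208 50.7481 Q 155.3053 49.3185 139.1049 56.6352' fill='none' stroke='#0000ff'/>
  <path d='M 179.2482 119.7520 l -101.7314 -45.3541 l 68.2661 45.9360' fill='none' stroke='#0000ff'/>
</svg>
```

Since the viewBox matches the mm dimensions, user units are millimetres directly. The only transform is the Y-flip y_m = 146.6362 − y_svg.

Shape 1 is a closed polygon drawn with `<polygon>`. Its stroke #ff8800 means score at S542, F1532. After flipping Y the toolpath is (191.6419,35.2714) → (116.6874,81.9578) → (196.6309,97.1625) → (191.6419,35.2714), returning to the start.

Shape 2 is a rectangle drawn with `<polygon>`. Its stroke #ff8800 means score at S542, F1532. After flipping Y the toolpath is (28.1350,131.9981) → (54.0043,131.9981) → (54.0043,72.4269) → (28.1350,72.4269) → (28.1350,131.9981), returning to the start.

Shape 3 is a quadratic bezier drawn with `<path>`. Its stroke #0000ff means cut at S899, F1217. After flipping Y the toolpath is (150.6208,95.8881) → (151.4656,96.1088) → (151.6577,96.0563) → (151.1972,95.7304) → (150.0841,95.1311) → (148.3183,94.2586) → (145.8998,93.1127) → (142.8287,91.6935) → (139.1049,90.0010).

Shape 4 is a open polyline drawn with `<path>`. Its stroke #0000ff means cut at S899, F1217. After flipping Y the toolpath is (179.2482,26.8842) → (77.5168,72.2383) → (145.7829,26.3023).

(Gcodetools for Inkscape — laser output)
G21
G90
G0 X191.6419 Y35.2714
M4 S542
G1 X116.6874 Y81.9578 F1532
G1 X196.6309 Y97.1625
G1 X191.6419 Y35.2714
G0 X28.1350 Y131.9981
M4 S542
G1 X54.0043 Y131.9981 F1532
G1 X54.0043 Y72.4269
G1 X28.1350 Y72.4269
G1 X28.1350 Y131.9981
G0 X150.6208 Y95.8881
M4 S899
G1 X151.4656 Y96.1088 F1217
G1 X151.6577 Y96.0563
G1 X151.1972 Y95.7304
G1 X150.0841 Y95.1311
G1 X148.3183 Y94.2586
G1 X145.8998 Y93.1127
G1 X142.8287 Y91.6935
G1 X139.1049 Y90.0010
G0 X179.2482 Y26.8842
M4 S899
G1 X77.5168 Y72.2383 F1217
G1 X145.7829 Y26.3023
M5
G0 X0.0000 Y0.0000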